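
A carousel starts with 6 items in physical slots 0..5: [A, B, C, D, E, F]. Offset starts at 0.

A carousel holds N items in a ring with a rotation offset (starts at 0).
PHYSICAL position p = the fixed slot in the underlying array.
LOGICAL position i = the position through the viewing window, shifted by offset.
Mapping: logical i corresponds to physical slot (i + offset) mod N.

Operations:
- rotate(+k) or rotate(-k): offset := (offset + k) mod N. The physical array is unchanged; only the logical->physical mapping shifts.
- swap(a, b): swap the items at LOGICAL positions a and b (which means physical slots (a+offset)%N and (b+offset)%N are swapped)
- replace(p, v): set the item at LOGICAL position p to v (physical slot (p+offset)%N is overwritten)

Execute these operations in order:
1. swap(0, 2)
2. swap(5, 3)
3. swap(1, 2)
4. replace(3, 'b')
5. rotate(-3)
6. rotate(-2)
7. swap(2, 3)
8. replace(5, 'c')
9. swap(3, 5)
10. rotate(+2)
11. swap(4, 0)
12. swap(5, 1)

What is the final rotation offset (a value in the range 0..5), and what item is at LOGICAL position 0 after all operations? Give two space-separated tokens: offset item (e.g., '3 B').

After op 1 (swap(0, 2)): offset=0, physical=[C,B,A,D,E,F], logical=[C,B,A,D,E,F]
After op 2 (swap(5, 3)): offset=0, physical=[C,B,A,F,E,D], logical=[C,B,A,F,E,D]
After op 3 (swap(1, 2)): offset=0, physical=[C,A,B,F,E,D], logical=[C,A,B,F,E,D]
After op 4 (replace(3, 'b')): offset=0, physical=[C,A,B,b,E,D], logical=[C,A,B,b,E,D]
After op 5 (rotate(-3)): offset=3, physical=[C,A,B,b,E,D], logical=[b,E,D,C,A,B]
After op 6 (rotate(-2)): offset=1, physical=[C,A,B,b,E,D], logical=[A,B,b,E,D,C]
After op 7 (swap(2, 3)): offset=1, physical=[C,A,B,E,b,D], logical=[A,B,E,b,D,C]
After op 8 (replace(5, 'c')): offset=1, physical=[c,A,B,E,b,D], logical=[A,B,E,b,D,c]
After op 9 (swap(3, 5)): offset=1, physical=[b,A,B,E,c,D], logical=[A,B,E,c,D,b]
After op 10 (rotate(+2)): offset=3, physical=[b,A,B,E,c,D], logical=[E,c,D,b,A,B]
After op 11 (swap(4, 0)): offset=3, physical=[b,E,B,A,c,D], logical=[A,c,D,b,E,B]
After op 12 (swap(5, 1)): offset=3, physical=[b,E,c,A,B,D], logical=[A,B,D,b,E,c]

Answer: 3 A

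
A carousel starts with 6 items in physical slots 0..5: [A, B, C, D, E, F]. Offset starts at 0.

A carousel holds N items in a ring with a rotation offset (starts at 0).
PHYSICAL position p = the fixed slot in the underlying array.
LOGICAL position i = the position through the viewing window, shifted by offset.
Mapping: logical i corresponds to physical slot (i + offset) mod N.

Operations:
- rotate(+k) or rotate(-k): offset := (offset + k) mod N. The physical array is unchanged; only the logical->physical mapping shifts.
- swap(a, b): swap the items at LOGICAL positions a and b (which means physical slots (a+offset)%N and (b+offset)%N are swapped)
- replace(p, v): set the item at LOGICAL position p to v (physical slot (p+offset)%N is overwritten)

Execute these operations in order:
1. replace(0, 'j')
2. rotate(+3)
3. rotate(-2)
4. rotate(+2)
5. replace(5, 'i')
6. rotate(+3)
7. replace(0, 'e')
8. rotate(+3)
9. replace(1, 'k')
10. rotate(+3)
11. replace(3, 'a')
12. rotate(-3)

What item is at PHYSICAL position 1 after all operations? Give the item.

Answer: B

Derivation:
After op 1 (replace(0, 'j')): offset=0, physical=[j,B,C,D,E,F], logical=[j,B,C,D,E,F]
After op 2 (rotate(+3)): offset=3, physical=[j,B,C,D,E,F], logical=[D,E,F,j,B,C]
After op 3 (rotate(-2)): offset=1, physical=[j,B,C,D,E,F], logical=[B,C,D,E,F,j]
After op 4 (rotate(+2)): offset=3, physical=[j,B,C,D,E,F], logical=[D,E,F,j,B,C]
After op 5 (replace(5, 'i')): offset=3, physical=[j,B,i,D,E,F], logical=[D,E,F,j,B,i]
After op 6 (rotate(+3)): offset=0, physical=[j,B,i,D,E,F], logical=[j,B,i,D,E,F]
After op 7 (replace(0, 'e')): offset=0, physical=[e,B,i,D,E,F], logical=[e,B,i,D,E,F]
After op 8 (rotate(+3)): offset=3, physical=[e,B,i,D,E,F], logical=[D,E,F,e,B,i]
After op 9 (replace(1, 'k')): offset=3, physical=[e,B,i,D,k,F], logical=[D,k,F,e,B,i]
After op 10 (rotate(+3)): offset=0, physical=[e,B,i,D,k,F], logical=[e,B,i,D,k,F]
After op 11 (replace(3, 'a')): offset=0, physical=[e,B,i,a,k,F], logical=[e,B,i,a,k,F]
After op 12 (rotate(-3)): offset=3, physical=[e,B,i,a,k,F], logical=[a,k,F,e,B,i]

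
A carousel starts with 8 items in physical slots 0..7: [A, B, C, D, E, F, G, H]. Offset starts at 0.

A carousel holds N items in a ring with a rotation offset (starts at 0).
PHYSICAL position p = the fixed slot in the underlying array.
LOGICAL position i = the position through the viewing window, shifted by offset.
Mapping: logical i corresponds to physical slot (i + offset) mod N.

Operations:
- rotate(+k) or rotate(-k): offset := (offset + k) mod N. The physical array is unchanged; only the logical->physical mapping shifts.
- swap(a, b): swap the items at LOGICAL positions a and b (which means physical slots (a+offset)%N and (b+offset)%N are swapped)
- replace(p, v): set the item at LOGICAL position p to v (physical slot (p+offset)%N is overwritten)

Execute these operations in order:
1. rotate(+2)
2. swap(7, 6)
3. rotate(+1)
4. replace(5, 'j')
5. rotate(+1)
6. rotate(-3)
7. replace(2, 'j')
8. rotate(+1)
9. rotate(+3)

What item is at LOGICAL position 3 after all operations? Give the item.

After op 1 (rotate(+2)): offset=2, physical=[A,B,C,D,E,F,G,H], logical=[C,D,E,F,G,H,A,B]
After op 2 (swap(7, 6)): offset=2, physical=[B,A,C,D,E,F,G,H], logical=[C,D,E,F,G,H,B,A]
After op 3 (rotate(+1)): offset=3, physical=[B,A,C,D,E,F,G,H], logical=[D,E,F,G,H,B,A,C]
After op 4 (replace(5, 'j')): offset=3, physical=[j,A,C,D,E,F,G,H], logical=[D,E,F,G,H,j,A,C]
After op 5 (rotate(+1)): offset=4, physical=[j,A,C,D,E,F,G,H], logical=[E,F,G,H,j,A,C,D]
After op 6 (rotate(-3)): offset=1, physical=[j,A,C,D,E,F,G,H], logical=[A,C,D,E,F,G,H,j]
After op 7 (replace(2, 'j')): offset=1, physical=[j,A,C,j,E,F,G,H], logical=[A,C,j,E,F,G,H,j]
After op 8 (rotate(+1)): offset=2, physical=[j,A,C,j,E,F,G,H], logical=[C,j,E,F,G,H,j,A]
After op 9 (rotate(+3)): offset=5, physical=[j,A,C,j,E,F,G,H], logical=[F,G,H,j,A,C,j,E]

Answer: j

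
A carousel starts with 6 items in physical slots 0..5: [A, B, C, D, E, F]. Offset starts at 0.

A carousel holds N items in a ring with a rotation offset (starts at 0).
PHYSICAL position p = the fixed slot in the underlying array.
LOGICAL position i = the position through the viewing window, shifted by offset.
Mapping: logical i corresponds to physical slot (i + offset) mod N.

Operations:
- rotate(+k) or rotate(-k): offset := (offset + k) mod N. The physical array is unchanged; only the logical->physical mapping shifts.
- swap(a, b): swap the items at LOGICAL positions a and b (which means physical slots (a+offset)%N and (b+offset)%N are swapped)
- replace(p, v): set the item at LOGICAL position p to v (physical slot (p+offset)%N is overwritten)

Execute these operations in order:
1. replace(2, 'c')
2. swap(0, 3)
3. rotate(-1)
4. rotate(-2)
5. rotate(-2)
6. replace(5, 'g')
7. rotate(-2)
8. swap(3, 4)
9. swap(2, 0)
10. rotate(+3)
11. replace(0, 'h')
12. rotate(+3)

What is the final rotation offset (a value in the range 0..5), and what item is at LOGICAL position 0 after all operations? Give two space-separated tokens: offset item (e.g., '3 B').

After op 1 (replace(2, 'c')): offset=0, physical=[A,B,c,D,E,F], logical=[A,B,c,D,E,F]
After op 2 (swap(0, 3)): offset=0, physical=[D,B,c,A,E,F], logical=[D,B,c,A,E,F]
After op 3 (rotate(-1)): offset=5, physical=[D,B,c,A,E,F], logical=[F,D,B,c,A,E]
After op 4 (rotate(-2)): offset=3, physical=[D,B,c,A,E,F], logical=[A,E,F,D,B,c]
After op 5 (rotate(-2)): offset=1, physical=[D,B,c,A,E,F], logical=[B,c,A,E,F,D]
After op 6 (replace(5, 'g')): offset=1, physical=[g,B,c,A,E,F], logical=[B,c,A,E,F,g]
After op 7 (rotate(-2)): offset=5, physical=[g,B,c,A,E,F], logical=[F,g,B,c,A,E]
After op 8 (swap(3, 4)): offset=5, physical=[g,B,A,c,E,F], logical=[F,g,B,A,c,E]
After op 9 (swap(2, 0)): offset=5, physical=[g,F,A,c,E,B], logical=[B,g,F,A,c,E]
After op 10 (rotate(+3)): offset=2, physical=[g,F,A,c,E,B], logical=[A,c,E,B,g,F]
After op 11 (replace(0, 'h')): offset=2, physical=[g,F,h,c,E,B], logical=[h,c,E,B,g,F]
After op 12 (rotate(+3)): offset=5, physical=[g,F,h,c,E,B], logical=[B,g,F,h,c,E]

Answer: 5 B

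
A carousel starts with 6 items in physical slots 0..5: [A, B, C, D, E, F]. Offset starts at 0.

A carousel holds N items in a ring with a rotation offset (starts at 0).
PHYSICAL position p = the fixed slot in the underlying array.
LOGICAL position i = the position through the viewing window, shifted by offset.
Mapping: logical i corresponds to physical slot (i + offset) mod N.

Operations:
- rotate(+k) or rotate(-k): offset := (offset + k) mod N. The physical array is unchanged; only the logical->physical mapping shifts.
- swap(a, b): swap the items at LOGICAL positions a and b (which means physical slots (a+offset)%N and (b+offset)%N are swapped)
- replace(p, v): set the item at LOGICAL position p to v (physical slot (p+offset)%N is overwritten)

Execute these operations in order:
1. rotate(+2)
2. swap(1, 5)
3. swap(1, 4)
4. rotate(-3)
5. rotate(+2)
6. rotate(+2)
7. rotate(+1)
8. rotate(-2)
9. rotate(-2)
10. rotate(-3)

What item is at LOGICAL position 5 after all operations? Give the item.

After op 1 (rotate(+2)): offset=2, physical=[A,B,C,D,E,F], logical=[C,D,E,F,A,B]
After op 2 (swap(1, 5)): offset=2, physical=[A,D,C,B,E,F], logical=[C,B,E,F,A,D]
After op 3 (swap(1, 4)): offset=2, physical=[B,D,C,A,E,F], logical=[C,A,E,F,B,D]
After op 4 (rotate(-3)): offset=5, physical=[B,D,C,A,E,F], logical=[F,B,D,C,A,E]
After op 5 (rotate(+2)): offset=1, physical=[B,D,C,A,E,F], logical=[D,C,A,E,F,B]
After op 6 (rotate(+2)): offset=3, physical=[B,D,C,A,E,F], logical=[A,E,F,B,D,C]
After op 7 (rotate(+1)): offset=4, physical=[B,D,C,A,E,F], logical=[E,F,B,D,C,A]
After op 8 (rotate(-2)): offset=2, physical=[B,D,C,A,E,F], logical=[C,A,E,F,B,D]
After op 9 (rotate(-2)): offset=0, physical=[B,D,C,A,E,F], logical=[B,D,C,A,E,F]
After op 10 (rotate(-3)): offset=3, physical=[B,D,C,A,E,F], logical=[A,E,F,B,D,C]

Answer: C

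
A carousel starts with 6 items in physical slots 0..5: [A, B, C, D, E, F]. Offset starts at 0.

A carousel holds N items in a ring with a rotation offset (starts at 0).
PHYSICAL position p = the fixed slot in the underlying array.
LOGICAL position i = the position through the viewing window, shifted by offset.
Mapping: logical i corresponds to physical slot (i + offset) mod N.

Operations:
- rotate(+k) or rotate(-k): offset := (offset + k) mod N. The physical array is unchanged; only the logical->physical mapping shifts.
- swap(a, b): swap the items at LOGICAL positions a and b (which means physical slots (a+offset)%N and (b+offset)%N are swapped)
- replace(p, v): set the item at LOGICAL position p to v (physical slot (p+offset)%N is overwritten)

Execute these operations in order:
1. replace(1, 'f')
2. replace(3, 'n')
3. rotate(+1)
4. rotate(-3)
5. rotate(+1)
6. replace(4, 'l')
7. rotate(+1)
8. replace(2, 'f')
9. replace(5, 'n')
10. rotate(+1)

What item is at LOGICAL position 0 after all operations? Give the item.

Answer: f

Derivation:
After op 1 (replace(1, 'f')): offset=0, physical=[A,f,C,D,E,F], logical=[A,f,C,D,E,F]
After op 2 (replace(3, 'n')): offset=0, physical=[A,f,C,n,E,F], logical=[A,f,C,n,E,F]
After op 3 (rotate(+1)): offset=1, physical=[A,f,C,n,E,F], logical=[f,C,n,E,F,A]
After op 4 (rotate(-3)): offset=4, physical=[A,f,C,n,E,F], logical=[E,F,A,f,C,n]
After op 5 (rotate(+1)): offset=5, physical=[A,f,C,n,E,F], logical=[F,A,f,C,n,E]
After op 6 (replace(4, 'l')): offset=5, physical=[A,f,C,l,E,F], logical=[F,A,f,C,l,E]
After op 7 (rotate(+1)): offset=0, physical=[A,f,C,l,E,F], logical=[A,f,C,l,E,F]
After op 8 (replace(2, 'f')): offset=0, physical=[A,f,f,l,E,F], logical=[A,f,f,l,E,F]
After op 9 (replace(5, 'n')): offset=0, physical=[A,f,f,l,E,n], logical=[A,f,f,l,E,n]
After op 10 (rotate(+1)): offset=1, physical=[A,f,f,l,E,n], logical=[f,f,l,E,n,A]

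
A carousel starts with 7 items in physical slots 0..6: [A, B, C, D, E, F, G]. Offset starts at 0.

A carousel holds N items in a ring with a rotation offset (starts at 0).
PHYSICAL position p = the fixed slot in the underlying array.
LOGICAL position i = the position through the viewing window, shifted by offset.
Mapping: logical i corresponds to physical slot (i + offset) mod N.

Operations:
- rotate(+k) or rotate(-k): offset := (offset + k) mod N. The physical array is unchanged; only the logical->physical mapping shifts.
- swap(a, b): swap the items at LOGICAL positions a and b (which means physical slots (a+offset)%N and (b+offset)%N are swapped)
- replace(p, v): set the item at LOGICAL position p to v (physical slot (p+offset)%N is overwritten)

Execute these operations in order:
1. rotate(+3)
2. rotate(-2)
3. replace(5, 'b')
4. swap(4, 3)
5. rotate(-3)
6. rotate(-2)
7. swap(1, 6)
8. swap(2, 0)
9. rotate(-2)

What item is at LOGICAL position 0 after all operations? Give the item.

After op 1 (rotate(+3)): offset=3, physical=[A,B,C,D,E,F,G], logical=[D,E,F,G,A,B,C]
After op 2 (rotate(-2)): offset=1, physical=[A,B,C,D,E,F,G], logical=[B,C,D,E,F,G,A]
After op 3 (replace(5, 'b')): offset=1, physical=[A,B,C,D,E,F,b], logical=[B,C,D,E,F,b,A]
After op 4 (swap(4, 3)): offset=1, physical=[A,B,C,D,F,E,b], logical=[B,C,D,F,E,b,A]
After op 5 (rotate(-3)): offset=5, physical=[A,B,C,D,F,E,b], logical=[E,b,A,B,C,D,F]
After op 6 (rotate(-2)): offset=3, physical=[A,B,C,D,F,E,b], logical=[D,F,E,b,A,B,C]
After op 7 (swap(1, 6)): offset=3, physical=[A,B,F,D,C,E,b], logical=[D,C,E,b,A,B,F]
After op 8 (swap(2, 0)): offset=3, physical=[A,B,F,E,C,D,b], logical=[E,C,D,b,A,B,F]
After op 9 (rotate(-2)): offset=1, physical=[A,B,F,E,C,D,b], logical=[B,F,E,C,D,b,A]

Answer: B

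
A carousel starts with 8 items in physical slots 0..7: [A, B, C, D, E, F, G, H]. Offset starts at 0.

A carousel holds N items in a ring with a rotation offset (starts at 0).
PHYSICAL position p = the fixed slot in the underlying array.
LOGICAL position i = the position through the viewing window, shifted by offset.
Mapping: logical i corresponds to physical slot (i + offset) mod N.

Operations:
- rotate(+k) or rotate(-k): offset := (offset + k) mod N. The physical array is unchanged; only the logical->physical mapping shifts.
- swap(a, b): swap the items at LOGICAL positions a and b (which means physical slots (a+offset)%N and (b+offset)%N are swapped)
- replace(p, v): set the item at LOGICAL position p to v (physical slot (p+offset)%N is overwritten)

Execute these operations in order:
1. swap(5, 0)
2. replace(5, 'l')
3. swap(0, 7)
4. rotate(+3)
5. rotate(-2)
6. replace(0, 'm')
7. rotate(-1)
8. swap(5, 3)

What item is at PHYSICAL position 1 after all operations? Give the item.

After op 1 (swap(5, 0)): offset=0, physical=[F,B,C,D,E,A,G,H], logical=[F,B,C,D,E,A,G,H]
After op 2 (replace(5, 'l')): offset=0, physical=[F,B,C,D,E,l,G,H], logical=[F,B,C,D,E,l,G,H]
After op 3 (swap(0, 7)): offset=0, physical=[H,B,C,D,E,l,G,F], logical=[H,B,C,D,E,l,G,F]
After op 4 (rotate(+3)): offset=3, physical=[H,B,C,D,E,l,G,F], logical=[D,E,l,G,F,H,B,C]
After op 5 (rotate(-2)): offset=1, physical=[H,B,C,D,E,l,G,F], logical=[B,C,D,E,l,G,F,H]
After op 6 (replace(0, 'm')): offset=1, physical=[H,m,C,D,E,l,G,F], logical=[m,C,D,E,l,G,F,H]
After op 7 (rotate(-1)): offset=0, physical=[H,m,C,D,E,l,G,F], logical=[H,m,C,D,E,l,G,F]
After op 8 (swap(5, 3)): offset=0, physical=[H,m,C,l,E,D,G,F], logical=[H,m,C,l,E,D,G,F]

Answer: m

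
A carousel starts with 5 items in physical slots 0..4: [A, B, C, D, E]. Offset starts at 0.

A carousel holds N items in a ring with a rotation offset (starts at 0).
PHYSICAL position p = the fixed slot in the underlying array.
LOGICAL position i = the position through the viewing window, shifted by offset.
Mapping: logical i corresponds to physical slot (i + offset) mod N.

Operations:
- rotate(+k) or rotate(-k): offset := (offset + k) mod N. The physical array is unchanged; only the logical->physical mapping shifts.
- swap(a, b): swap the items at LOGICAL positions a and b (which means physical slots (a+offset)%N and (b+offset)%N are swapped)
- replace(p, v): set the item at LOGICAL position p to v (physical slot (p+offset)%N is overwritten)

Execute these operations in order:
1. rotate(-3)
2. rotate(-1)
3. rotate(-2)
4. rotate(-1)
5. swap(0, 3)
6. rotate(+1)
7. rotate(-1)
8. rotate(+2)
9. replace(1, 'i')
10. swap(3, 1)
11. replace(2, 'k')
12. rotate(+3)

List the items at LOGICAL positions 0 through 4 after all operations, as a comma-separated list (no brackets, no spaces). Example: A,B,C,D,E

Answer: i,E,A,B,k

Derivation:
After op 1 (rotate(-3)): offset=2, physical=[A,B,C,D,E], logical=[C,D,E,A,B]
After op 2 (rotate(-1)): offset=1, physical=[A,B,C,D,E], logical=[B,C,D,E,A]
After op 3 (rotate(-2)): offset=4, physical=[A,B,C,D,E], logical=[E,A,B,C,D]
After op 4 (rotate(-1)): offset=3, physical=[A,B,C,D,E], logical=[D,E,A,B,C]
After op 5 (swap(0, 3)): offset=3, physical=[A,D,C,B,E], logical=[B,E,A,D,C]
After op 6 (rotate(+1)): offset=4, physical=[A,D,C,B,E], logical=[E,A,D,C,B]
After op 7 (rotate(-1)): offset=3, physical=[A,D,C,B,E], logical=[B,E,A,D,C]
After op 8 (rotate(+2)): offset=0, physical=[A,D,C,B,E], logical=[A,D,C,B,E]
After op 9 (replace(1, 'i')): offset=0, physical=[A,i,C,B,E], logical=[A,i,C,B,E]
After op 10 (swap(3, 1)): offset=0, physical=[A,B,C,i,E], logical=[A,B,C,i,E]
After op 11 (replace(2, 'k')): offset=0, physical=[A,B,k,i,E], logical=[A,B,k,i,E]
After op 12 (rotate(+3)): offset=3, physical=[A,B,k,i,E], logical=[i,E,A,B,k]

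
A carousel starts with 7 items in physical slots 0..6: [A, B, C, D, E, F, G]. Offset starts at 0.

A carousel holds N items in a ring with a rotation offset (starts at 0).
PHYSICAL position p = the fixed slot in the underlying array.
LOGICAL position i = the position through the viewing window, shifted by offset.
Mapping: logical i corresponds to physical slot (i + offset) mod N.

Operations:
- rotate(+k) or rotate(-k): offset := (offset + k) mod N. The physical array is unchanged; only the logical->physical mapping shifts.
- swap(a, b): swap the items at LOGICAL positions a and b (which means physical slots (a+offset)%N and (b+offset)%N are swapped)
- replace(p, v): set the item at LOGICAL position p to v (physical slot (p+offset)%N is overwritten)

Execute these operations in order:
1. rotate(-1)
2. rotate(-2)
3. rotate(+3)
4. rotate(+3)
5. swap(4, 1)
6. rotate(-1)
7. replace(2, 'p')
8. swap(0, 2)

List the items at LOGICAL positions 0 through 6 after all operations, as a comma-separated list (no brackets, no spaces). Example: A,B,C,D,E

After op 1 (rotate(-1)): offset=6, physical=[A,B,C,D,E,F,G], logical=[G,A,B,C,D,E,F]
After op 2 (rotate(-2)): offset=4, physical=[A,B,C,D,E,F,G], logical=[E,F,G,A,B,C,D]
After op 3 (rotate(+3)): offset=0, physical=[A,B,C,D,E,F,G], logical=[A,B,C,D,E,F,G]
After op 4 (rotate(+3)): offset=3, physical=[A,B,C,D,E,F,G], logical=[D,E,F,G,A,B,C]
After op 5 (swap(4, 1)): offset=3, physical=[E,B,C,D,A,F,G], logical=[D,A,F,G,E,B,C]
After op 6 (rotate(-1)): offset=2, physical=[E,B,C,D,A,F,G], logical=[C,D,A,F,G,E,B]
After op 7 (replace(2, 'p')): offset=2, physical=[E,B,C,D,p,F,G], logical=[C,D,p,F,G,E,B]
After op 8 (swap(0, 2)): offset=2, physical=[E,B,p,D,C,F,G], logical=[p,D,C,F,G,E,B]

Answer: p,D,C,F,G,E,B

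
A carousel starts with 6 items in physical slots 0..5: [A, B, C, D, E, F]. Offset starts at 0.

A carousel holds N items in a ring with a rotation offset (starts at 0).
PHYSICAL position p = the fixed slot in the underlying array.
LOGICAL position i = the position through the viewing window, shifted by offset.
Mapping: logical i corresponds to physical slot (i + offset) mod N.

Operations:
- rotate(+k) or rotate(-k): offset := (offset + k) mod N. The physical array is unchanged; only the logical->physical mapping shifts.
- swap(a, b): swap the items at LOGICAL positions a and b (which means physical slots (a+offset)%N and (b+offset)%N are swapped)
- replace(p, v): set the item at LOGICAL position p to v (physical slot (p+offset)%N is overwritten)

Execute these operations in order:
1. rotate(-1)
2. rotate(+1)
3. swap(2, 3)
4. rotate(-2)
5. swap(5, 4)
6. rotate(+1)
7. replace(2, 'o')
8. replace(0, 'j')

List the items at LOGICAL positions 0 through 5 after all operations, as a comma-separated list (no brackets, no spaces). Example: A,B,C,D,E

Answer: j,A,o,C,D,E

Derivation:
After op 1 (rotate(-1)): offset=5, physical=[A,B,C,D,E,F], logical=[F,A,B,C,D,E]
After op 2 (rotate(+1)): offset=0, physical=[A,B,C,D,E,F], logical=[A,B,C,D,E,F]
After op 3 (swap(2, 3)): offset=0, physical=[A,B,D,C,E,F], logical=[A,B,D,C,E,F]
After op 4 (rotate(-2)): offset=4, physical=[A,B,D,C,E,F], logical=[E,F,A,B,D,C]
After op 5 (swap(5, 4)): offset=4, physical=[A,B,C,D,E,F], logical=[E,F,A,B,C,D]
After op 6 (rotate(+1)): offset=5, physical=[A,B,C,D,E,F], logical=[F,A,B,C,D,E]
After op 7 (replace(2, 'o')): offset=5, physical=[A,o,C,D,E,F], logical=[F,A,o,C,D,E]
After op 8 (replace(0, 'j')): offset=5, physical=[A,o,C,D,E,j], logical=[j,A,o,C,D,E]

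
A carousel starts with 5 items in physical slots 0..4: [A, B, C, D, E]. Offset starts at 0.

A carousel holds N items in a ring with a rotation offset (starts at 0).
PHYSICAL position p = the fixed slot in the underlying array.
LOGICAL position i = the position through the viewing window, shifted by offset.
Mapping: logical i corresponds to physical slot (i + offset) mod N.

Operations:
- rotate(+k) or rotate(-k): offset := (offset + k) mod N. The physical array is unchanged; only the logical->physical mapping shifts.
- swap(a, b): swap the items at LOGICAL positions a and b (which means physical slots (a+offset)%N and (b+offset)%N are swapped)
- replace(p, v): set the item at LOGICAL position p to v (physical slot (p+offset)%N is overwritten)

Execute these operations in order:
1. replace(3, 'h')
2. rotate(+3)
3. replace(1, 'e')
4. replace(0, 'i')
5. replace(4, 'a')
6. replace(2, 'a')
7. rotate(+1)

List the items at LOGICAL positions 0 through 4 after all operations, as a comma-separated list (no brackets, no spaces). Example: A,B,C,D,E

Answer: e,a,B,a,i

Derivation:
After op 1 (replace(3, 'h')): offset=0, physical=[A,B,C,h,E], logical=[A,B,C,h,E]
After op 2 (rotate(+3)): offset=3, physical=[A,B,C,h,E], logical=[h,E,A,B,C]
After op 3 (replace(1, 'e')): offset=3, physical=[A,B,C,h,e], logical=[h,e,A,B,C]
After op 4 (replace(0, 'i')): offset=3, physical=[A,B,C,i,e], logical=[i,e,A,B,C]
After op 5 (replace(4, 'a')): offset=3, physical=[A,B,a,i,e], logical=[i,e,A,B,a]
After op 6 (replace(2, 'a')): offset=3, physical=[a,B,a,i,e], logical=[i,e,a,B,a]
After op 7 (rotate(+1)): offset=4, physical=[a,B,a,i,e], logical=[e,a,B,a,i]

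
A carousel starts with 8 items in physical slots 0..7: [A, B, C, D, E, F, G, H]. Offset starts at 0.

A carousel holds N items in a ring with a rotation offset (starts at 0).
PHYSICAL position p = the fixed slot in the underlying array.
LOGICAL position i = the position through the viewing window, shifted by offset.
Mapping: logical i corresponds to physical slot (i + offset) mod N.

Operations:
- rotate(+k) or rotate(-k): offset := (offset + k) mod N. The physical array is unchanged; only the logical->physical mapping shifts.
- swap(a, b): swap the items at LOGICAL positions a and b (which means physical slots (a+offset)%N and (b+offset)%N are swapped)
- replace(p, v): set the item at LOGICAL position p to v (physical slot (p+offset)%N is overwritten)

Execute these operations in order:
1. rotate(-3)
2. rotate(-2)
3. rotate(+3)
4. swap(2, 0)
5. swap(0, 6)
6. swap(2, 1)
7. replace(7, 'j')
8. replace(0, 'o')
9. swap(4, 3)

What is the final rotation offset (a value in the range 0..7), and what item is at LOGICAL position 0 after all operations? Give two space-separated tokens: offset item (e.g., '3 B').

Answer: 6 o

Derivation:
After op 1 (rotate(-3)): offset=5, physical=[A,B,C,D,E,F,G,H], logical=[F,G,H,A,B,C,D,E]
After op 2 (rotate(-2)): offset=3, physical=[A,B,C,D,E,F,G,H], logical=[D,E,F,G,H,A,B,C]
After op 3 (rotate(+3)): offset=6, physical=[A,B,C,D,E,F,G,H], logical=[G,H,A,B,C,D,E,F]
After op 4 (swap(2, 0)): offset=6, physical=[G,B,C,D,E,F,A,H], logical=[A,H,G,B,C,D,E,F]
After op 5 (swap(0, 6)): offset=6, physical=[G,B,C,D,A,F,E,H], logical=[E,H,G,B,C,D,A,F]
After op 6 (swap(2, 1)): offset=6, physical=[H,B,C,D,A,F,E,G], logical=[E,G,H,B,C,D,A,F]
After op 7 (replace(7, 'j')): offset=6, physical=[H,B,C,D,A,j,E,G], logical=[E,G,H,B,C,D,A,j]
After op 8 (replace(0, 'o')): offset=6, physical=[H,B,C,D,A,j,o,G], logical=[o,G,H,B,C,D,A,j]
After op 9 (swap(4, 3)): offset=6, physical=[H,C,B,D,A,j,o,G], logical=[o,G,H,C,B,D,A,j]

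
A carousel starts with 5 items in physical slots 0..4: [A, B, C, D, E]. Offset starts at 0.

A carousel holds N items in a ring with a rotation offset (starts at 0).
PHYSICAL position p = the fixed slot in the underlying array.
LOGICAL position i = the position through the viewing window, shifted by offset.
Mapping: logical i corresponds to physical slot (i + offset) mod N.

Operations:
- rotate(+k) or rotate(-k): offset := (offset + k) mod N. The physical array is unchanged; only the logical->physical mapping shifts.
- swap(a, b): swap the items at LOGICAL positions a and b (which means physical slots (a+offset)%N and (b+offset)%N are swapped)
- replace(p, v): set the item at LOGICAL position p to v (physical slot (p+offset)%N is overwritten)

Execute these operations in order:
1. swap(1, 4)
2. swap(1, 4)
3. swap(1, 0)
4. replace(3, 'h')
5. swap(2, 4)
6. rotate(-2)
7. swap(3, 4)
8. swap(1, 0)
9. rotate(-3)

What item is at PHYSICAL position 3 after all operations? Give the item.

After op 1 (swap(1, 4)): offset=0, physical=[A,E,C,D,B], logical=[A,E,C,D,B]
After op 2 (swap(1, 4)): offset=0, physical=[A,B,C,D,E], logical=[A,B,C,D,E]
After op 3 (swap(1, 0)): offset=0, physical=[B,A,C,D,E], logical=[B,A,C,D,E]
After op 4 (replace(3, 'h')): offset=0, physical=[B,A,C,h,E], logical=[B,A,C,h,E]
After op 5 (swap(2, 4)): offset=0, physical=[B,A,E,h,C], logical=[B,A,E,h,C]
After op 6 (rotate(-2)): offset=3, physical=[B,A,E,h,C], logical=[h,C,B,A,E]
After op 7 (swap(3, 4)): offset=3, physical=[B,E,A,h,C], logical=[h,C,B,E,A]
After op 8 (swap(1, 0)): offset=3, physical=[B,E,A,C,h], logical=[C,h,B,E,A]
After op 9 (rotate(-3)): offset=0, physical=[B,E,A,C,h], logical=[B,E,A,C,h]

Answer: C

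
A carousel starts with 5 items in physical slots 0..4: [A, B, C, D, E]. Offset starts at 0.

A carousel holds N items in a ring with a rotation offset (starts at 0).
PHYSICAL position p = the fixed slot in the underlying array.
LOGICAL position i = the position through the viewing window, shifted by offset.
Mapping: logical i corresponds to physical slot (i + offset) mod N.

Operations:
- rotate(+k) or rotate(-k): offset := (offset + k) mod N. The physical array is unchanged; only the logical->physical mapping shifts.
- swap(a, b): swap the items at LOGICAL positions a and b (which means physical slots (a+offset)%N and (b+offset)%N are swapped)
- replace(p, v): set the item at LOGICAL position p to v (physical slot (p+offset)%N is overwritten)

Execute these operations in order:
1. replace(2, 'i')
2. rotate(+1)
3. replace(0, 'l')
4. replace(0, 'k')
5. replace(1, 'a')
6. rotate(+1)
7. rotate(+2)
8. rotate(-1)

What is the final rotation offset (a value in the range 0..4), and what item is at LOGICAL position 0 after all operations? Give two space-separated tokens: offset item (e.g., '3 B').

Answer: 3 D

Derivation:
After op 1 (replace(2, 'i')): offset=0, physical=[A,B,i,D,E], logical=[A,B,i,D,E]
After op 2 (rotate(+1)): offset=1, physical=[A,B,i,D,E], logical=[B,i,D,E,A]
After op 3 (replace(0, 'l')): offset=1, physical=[A,l,i,D,E], logical=[l,i,D,E,A]
After op 4 (replace(0, 'k')): offset=1, physical=[A,k,i,D,E], logical=[k,i,D,E,A]
After op 5 (replace(1, 'a')): offset=1, physical=[A,k,a,D,E], logical=[k,a,D,E,A]
After op 6 (rotate(+1)): offset=2, physical=[A,k,a,D,E], logical=[a,D,E,A,k]
After op 7 (rotate(+2)): offset=4, physical=[A,k,a,D,E], logical=[E,A,k,a,D]
After op 8 (rotate(-1)): offset=3, physical=[A,k,a,D,E], logical=[D,E,A,k,a]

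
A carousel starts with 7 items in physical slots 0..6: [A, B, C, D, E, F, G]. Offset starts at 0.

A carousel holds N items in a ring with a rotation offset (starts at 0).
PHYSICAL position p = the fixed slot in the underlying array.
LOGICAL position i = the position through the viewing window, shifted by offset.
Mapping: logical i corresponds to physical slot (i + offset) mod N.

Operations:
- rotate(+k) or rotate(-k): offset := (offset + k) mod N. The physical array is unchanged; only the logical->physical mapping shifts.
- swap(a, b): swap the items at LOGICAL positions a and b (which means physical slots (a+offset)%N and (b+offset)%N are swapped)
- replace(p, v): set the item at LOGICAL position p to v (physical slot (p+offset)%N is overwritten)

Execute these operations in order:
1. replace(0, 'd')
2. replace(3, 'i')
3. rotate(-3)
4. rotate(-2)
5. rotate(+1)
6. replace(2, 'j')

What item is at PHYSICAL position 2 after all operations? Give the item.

After op 1 (replace(0, 'd')): offset=0, physical=[d,B,C,D,E,F,G], logical=[d,B,C,D,E,F,G]
After op 2 (replace(3, 'i')): offset=0, physical=[d,B,C,i,E,F,G], logical=[d,B,C,i,E,F,G]
After op 3 (rotate(-3)): offset=4, physical=[d,B,C,i,E,F,G], logical=[E,F,G,d,B,C,i]
After op 4 (rotate(-2)): offset=2, physical=[d,B,C,i,E,F,G], logical=[C,i,E,F,G,d,B]
After op 5 (rotate(+1)): offset=3, physical=[d,B,C,i,E,F,G], logical=[i,E,F,G,d,B,C]
After op 6 (replace(2, 'j')): offset=3, physical=[d,B,C,i,E,j,G], logical=[i,E,j,G,d,B,C]

Answer: C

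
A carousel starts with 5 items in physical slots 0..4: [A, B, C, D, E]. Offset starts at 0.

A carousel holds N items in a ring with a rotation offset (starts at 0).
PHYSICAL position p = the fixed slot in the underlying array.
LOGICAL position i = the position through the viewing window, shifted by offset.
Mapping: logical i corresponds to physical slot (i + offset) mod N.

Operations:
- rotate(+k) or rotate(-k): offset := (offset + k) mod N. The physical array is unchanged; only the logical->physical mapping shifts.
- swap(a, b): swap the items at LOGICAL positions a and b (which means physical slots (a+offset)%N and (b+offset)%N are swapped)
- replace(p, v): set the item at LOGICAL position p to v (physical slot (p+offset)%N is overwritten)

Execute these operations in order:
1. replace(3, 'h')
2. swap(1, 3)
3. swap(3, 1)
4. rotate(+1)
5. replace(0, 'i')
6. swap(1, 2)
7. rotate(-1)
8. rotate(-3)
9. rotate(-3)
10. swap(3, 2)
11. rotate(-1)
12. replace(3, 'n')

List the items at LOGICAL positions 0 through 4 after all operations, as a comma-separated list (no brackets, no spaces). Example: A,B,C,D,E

Answer: C,E,A,n,i

Derivation:
After op 1 (replace(3, 'h')): offset=0, physical=[A,B,C,h,E], logical=[A,B,C,h,E]
After op 2 (swap(1, 3)): offset=0, physical=[A,h,C,B,E], logical=[A,h,C,B,E]
After op 3 (swap(3, 1)): offset=0, physical=[A,B,C,h,E], logical=[A,B,C,h,E]
After op 4 (rotate(+1)): offset=1, physical=[A,B,C,h,E], logical=[B,C,h,E,A]
After op 5 (replace(0, 'i')): offset=1, physical=[A,i,C,h,E], logical=[i,C,h,E,A]
After op 6 (swap(1, 2)): offset=1, physical=[A,i,h,C,E], logical=[i,h,C,E,A]
After op 7 (rotate(-1)): offset=0, physical=[A,i,h,C,E], logical=[A,i,h,C,E]
After op 8 (rotate(-3)): offset=2, physical=[A,i,h,C,E], logical=[h,C,E,A,i]
After op 9 (rotate(-3)): offset=4, physical=[A,i,h,C,E], logical=[E,A,i,h,C]
After op 10 (swap(3, 2)): offset=4, physical=[A,h,i,C,E], logical=[E,A,h,i,C]
After op 11 (rotate(-1)): offset=3, physical=[A,h,i,C,E], logical=[C,E,A,h,i]
After op 12 (replace(3, 'n')): offset=3, physical=[A,n,i,C,E], logical=[C,E,A,n,i]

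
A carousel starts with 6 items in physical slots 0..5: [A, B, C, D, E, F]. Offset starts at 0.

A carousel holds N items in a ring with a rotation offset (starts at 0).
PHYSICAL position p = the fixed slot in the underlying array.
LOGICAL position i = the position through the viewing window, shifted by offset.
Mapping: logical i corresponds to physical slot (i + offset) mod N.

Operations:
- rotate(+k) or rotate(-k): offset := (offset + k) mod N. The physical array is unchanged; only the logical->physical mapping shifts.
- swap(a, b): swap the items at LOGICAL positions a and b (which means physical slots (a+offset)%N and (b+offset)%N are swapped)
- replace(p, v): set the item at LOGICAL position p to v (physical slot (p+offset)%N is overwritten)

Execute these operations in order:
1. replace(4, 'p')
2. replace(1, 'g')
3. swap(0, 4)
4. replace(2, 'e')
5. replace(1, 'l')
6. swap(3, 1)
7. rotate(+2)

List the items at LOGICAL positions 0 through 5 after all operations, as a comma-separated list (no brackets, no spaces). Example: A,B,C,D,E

After op 1 (replace(4, 'p')): offset=0, physical=[A,B,C,D,p,F], logical=[A,B,C,D,p,F]
After op 2 (replace(1, 'g')): offset=0, physical=[A,g,C,D,p,F], logical=[A,g,C,D,p,F]
After op 3 (swap(0, 4)): offset=0, physical=[p,g,C,D,A,F], logical=[p,g,C,D,A,F]
After op 4 (replace(2, 'e')): offset=0, physical=[p,g,e,D,A,F], logical=[p,g,e,D,A,F]
After op 5 (replace(1, 'l')): offset=0, physical=[p,l,e,D,A,F], logical=[p,l,e,D,A,F]
After op 6 (swap(3, 1)): offset=0, physical=[p,D,e,l,A,F], logical=[p,D,e,l,A,F]
After op 7 (rotate(+2)): offset=2, physical=[p,D,e,l,A,F], logical=[e,l,A,F,p,D]

Answer: e,l,A,F,p,D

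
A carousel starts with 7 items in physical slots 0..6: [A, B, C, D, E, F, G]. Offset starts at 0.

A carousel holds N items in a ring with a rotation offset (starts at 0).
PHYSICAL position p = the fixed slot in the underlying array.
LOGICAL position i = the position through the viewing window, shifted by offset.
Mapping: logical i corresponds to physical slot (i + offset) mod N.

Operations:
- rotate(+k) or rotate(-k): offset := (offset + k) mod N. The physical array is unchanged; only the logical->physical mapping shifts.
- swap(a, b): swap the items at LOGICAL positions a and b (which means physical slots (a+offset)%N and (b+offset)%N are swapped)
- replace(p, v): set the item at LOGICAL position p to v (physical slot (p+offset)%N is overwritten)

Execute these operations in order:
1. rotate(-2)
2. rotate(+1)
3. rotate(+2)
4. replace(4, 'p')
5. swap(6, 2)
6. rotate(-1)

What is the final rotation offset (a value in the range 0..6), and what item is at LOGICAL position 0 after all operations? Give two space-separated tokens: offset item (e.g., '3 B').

After op 1 (rotate(-2)): offset=5, physical=[A,B,C,D,E,F,G], logical=[F,G,A,B,C,D,E]
After op 2 (rotate(+1)): offset=6, physical=[A,B,C,D,E,F,G], logical=[G,A,B,C,D,E,F]
After op 3 (rotate(+2)): offset=1, physical=[A,B,C,D,E,F,G], logical=[B,C,D,E,F,G,A]
After op 4 (replace(4, 'p')): offset=1, physical=[A,B,C,D,E,p,G], logical=[B,C,D,E,p,G,A]
After op 5 (swap(6, 2)): offset=1, physical=[D,B,C,A,E,p,G], logical=[B,C,A,E,p,G,D]
After op 6 (rotate(-1)): offset=0, physical=[D,B,C,A,E,p,G], logical=[D,B,C,A,E,p,G]

Answer: 0 D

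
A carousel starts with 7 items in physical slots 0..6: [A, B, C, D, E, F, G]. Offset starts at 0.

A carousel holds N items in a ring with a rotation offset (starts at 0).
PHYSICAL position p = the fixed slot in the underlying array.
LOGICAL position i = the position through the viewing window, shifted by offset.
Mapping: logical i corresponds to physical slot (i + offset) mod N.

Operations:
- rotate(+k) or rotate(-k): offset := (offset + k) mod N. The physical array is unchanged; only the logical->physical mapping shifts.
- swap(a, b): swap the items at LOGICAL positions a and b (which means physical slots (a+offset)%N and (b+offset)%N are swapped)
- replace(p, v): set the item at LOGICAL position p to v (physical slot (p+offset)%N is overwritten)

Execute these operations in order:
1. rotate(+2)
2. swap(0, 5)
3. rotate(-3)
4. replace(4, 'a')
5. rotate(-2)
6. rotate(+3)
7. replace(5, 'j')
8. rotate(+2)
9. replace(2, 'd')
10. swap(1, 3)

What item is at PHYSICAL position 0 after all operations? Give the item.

After op 1 (rotate(+2)): offset=2, physical=[A,B,C,D,E,F,G], logical=[C,D,E,F,G,A,B]
After op 2 (swap(0, 5)): offset=2, physical=[C,B,A,D,E,F,G], logical=[A,D,E,F,G,C,B]
After op 3 (rotate(-3)): offset=6, physical=[C,B,A,D,E,F,G], logical=[G,C,B,A,D,E,F]
After op 4 (replace(4, 'a')): offset=6, physical=[C,B,A,a,E,F,G], logical=[G,C,B,A,a,E,F]
After op 5 (rotate(-2)): offset=4, physical=[C,B,A,a,E,F,G], logical=[E,F,G,C,B,A,a]
After op 6 (rotate(+3)): offset=0, physical=[C,B,A,a,E,F,G], logical=[C,B,A,a,E,F,G]
After op 7 (replace(5, 'j')): offset=0, physical=[C,B,A,a,E,j,G], logical=[C,B,A,a,E,j,G]
After op 8 (rotate(+2)): offset=2, physical=[C,B,A,a,E,j,G], logical=[A,a,E,j,G,C,B]
After op 9 (replace(2, 'd')): offset=2, physical=[C,B,A,a,d,j,G], logical=[A,a,d,j,G,C,B]
After op 10 (swap(1, 3)): offset=2, physical=[C,B,A,j,d,a,G], logical=[A,j,d,a,G,C,B]

Answer: C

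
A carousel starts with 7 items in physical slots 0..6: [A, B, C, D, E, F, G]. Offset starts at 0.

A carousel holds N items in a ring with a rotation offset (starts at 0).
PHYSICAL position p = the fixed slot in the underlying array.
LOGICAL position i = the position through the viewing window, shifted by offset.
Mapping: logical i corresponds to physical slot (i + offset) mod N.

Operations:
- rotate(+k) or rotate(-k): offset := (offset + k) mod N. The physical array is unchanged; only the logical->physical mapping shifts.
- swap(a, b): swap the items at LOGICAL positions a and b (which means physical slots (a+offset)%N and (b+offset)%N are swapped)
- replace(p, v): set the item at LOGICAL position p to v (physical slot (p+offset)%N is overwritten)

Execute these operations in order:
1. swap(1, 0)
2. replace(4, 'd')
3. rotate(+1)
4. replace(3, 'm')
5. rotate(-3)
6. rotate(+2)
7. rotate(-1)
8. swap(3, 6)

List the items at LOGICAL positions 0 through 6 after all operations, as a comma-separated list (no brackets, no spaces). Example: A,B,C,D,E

Answer: G,B,A,F,D,m,C

Derivation:
After op 1 (swap(1, 0)): offset=0, physical=[B,A,C,D,E,F,G], logical=[B,A,C,D,E,F,G]
After op 2 (replace(4, 'd')): offset=0, physical=[B,A,C,D,d,F,G], logical=[B,A,C,D,d,F,G]
After op 3 (rotate(+1)): offset=1, physical=[B,A,C,D,d,F,G], logical=[A,C,D,d,F,G,B]
After op 4 (replace(3, 'm')): offset=1, physical=[B,A,C,D,m,F,G], logical=[A,C,D,m,F,G,B]
After op 5 (rotate(-3)): offset=5, physical=[B,A,C,D,m,F,G], logical=[F,G,B,A,C,D,m]
After op 6 (rotate(+2)): offset=0, physical=[B,A,C,D,m,F,G], logical=[B,A,C,D,m,F,G]
After op 7 (rotate(-1)): offset=6, physical=[B,A,C,D,m,F,G], logical=[G,B,A,C,D,m,F]
After op 8 (swap(3, 6)): offset=6, physical=[B,A,F,D,m,C,G], logical=[G,B,A,F,D,m,C]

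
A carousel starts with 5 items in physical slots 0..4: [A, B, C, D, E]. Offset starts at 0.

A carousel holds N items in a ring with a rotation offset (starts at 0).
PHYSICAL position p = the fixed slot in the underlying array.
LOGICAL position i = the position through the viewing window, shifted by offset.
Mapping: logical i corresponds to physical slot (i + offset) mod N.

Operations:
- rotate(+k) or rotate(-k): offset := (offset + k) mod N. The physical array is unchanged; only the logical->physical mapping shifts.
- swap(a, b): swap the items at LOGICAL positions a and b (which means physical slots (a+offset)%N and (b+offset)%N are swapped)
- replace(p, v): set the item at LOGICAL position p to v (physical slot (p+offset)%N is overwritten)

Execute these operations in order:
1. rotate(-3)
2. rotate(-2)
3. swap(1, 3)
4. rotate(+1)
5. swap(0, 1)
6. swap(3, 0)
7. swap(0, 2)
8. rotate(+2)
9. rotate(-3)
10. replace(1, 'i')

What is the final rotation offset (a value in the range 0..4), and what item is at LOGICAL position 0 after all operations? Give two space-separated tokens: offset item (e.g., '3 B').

Answer: 0 A

Derivation:
After op 1 (rotate(-3)): offset=2, physical=[A,B,C,D,E], logical=[C,D,E,A,B]
After op 2 (rotate(-2)): offset=0, physical=[A,B,C,D,E], logical=[A,B,C,D,E]
After op 3 (swap(1, 3)): offset=0, physical=[A,D,C,B,E], logical=[A,D,C,B,E]
After op 4 (rotate(+1)): offset=1, physical=[A,D,C,B,E], logical=[D,C,B,E,A]
After op 5 (swap(0, 1)): offset=1, physical=[A,C,D,B,E], logical=[C,D,B,E,A]
After op 6 (swap(3, 0)): offset=1, physical=[A,E,D,B,C], logical=[E,D,B,C,A]
After op 7 (swap(0, 2)): offset=1, physical=[A,B,D,E,C], logical=[B,D,E,C,A]
After op 8 (rotate(+2)): offset=3, physical=[A,B,D,E,C], logical=[E,C,A,B,D]
After op 9 (rotate(-3)): offset=0, physical=[A,B,D,E,C], logical=[A,B,D,E,C]
After op 10 (replace(1, 'i')): offset=0, physical=[A,i,D,E,C], logical=[A,i,D,E,C]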